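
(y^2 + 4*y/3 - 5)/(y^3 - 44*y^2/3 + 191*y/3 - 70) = (y + 3)/(y^2 - 13*y + 42)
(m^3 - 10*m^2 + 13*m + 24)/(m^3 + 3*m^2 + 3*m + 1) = (m^2 - 11*m + 24)/(m^2 + 2*m + 1)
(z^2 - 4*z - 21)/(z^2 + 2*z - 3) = (z - 7)/(z - 1)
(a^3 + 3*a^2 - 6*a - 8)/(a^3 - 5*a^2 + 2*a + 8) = (a + 4)/(a - 4)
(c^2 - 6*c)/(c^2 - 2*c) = (c - 6)/(c - 2)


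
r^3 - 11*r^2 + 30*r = r*(r - 6)*(r - 5)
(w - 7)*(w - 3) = w^2 - 10*w + 21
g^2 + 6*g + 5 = (g + 1)*(g + 5)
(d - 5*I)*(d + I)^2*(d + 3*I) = d^4 + 18*d^2 + 32*I*d - 15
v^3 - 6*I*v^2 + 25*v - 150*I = (v - 6*I)*(v - 5*I)*(v + 5*I)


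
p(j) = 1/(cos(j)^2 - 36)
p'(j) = 2*sin(j)*cos(j)/(cos(j)^2 - 36)^2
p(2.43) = -0.03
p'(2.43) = -0.00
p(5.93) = -0.03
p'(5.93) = -0.00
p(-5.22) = -0.03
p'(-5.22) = 0.00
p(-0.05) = -0.03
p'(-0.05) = -0.00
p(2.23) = -0.03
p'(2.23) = -0.00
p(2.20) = -0.03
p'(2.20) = -0.00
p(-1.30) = -0.03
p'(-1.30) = -0.00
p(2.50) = -0.03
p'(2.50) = -0.00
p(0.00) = -0.03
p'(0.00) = 0.00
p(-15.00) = -0.03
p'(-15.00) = 0.00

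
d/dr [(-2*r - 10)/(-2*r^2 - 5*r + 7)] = 2*(2*r^2 + 5*r - (r + 5)*(4*r + 5) - 7)/(2*r^2 + 5*r - 7)^2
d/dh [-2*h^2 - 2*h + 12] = -4*h - 2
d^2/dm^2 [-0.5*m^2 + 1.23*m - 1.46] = -1.00000000000000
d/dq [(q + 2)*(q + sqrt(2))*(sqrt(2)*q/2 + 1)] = 3*sqrt(2)*q^2/2 + 2*sqrt(2)*q + 4*q + sqrt(2) + 4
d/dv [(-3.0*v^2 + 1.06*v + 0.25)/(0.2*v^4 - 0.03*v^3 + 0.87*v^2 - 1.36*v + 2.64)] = (1.2*v^5 - 0.726*v^4 - 0.136399999999999*v^3 + 3.1803*v^2 - 16.275*v + 3.1384)/(0.04*v^8 - 0.012*v^7 + 0.3489*v^6 - 0.5962*v^5 + 1.8945*v^4 - 2.5248*v^3 + 6.4432*v^2 - 7.1808*v + 6.9696)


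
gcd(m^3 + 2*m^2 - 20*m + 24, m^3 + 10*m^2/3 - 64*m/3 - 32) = m + 6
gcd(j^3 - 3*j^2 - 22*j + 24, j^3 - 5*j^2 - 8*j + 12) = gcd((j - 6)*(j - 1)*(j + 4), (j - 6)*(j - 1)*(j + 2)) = j^2 - 7*j + 6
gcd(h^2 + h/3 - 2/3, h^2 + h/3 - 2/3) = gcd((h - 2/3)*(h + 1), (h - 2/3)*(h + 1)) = h^2 + h/3 - 2/3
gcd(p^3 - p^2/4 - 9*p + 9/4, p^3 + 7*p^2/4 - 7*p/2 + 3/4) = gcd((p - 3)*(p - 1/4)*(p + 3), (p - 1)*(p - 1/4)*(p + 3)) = p^2 + 11*p/4 - 3/4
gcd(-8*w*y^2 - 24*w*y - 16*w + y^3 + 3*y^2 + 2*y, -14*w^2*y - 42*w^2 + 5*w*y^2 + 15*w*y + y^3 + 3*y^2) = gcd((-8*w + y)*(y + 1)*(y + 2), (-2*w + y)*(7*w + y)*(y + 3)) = 1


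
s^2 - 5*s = s*(s - 5)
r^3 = r^3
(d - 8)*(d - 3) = d^2 - 11*d + 24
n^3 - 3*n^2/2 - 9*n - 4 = (n - 4)*(n + 1/2)*(n + 2)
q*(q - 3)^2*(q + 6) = q^4 - 27*q^2 + 54*q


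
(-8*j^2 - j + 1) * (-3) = 24*j^2 + 3*j - 3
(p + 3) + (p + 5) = 2*p + 8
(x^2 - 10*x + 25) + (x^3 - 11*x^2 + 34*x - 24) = x^3 - 10*x^2 + 24*x + 1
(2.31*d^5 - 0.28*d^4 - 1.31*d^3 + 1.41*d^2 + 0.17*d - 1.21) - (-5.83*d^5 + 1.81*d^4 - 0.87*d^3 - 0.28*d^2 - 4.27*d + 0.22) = 8.14*d^5 - 2.09*d^4 - 0.44*d^3 + 1.69*d^2 + 4.44*d - 1.43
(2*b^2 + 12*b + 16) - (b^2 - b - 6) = b^2 + 13*b + 22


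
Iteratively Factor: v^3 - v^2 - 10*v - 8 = (v + 2)*(v^2 - 3*v - 4) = (v + 1)*(v + 2)*(v - 4)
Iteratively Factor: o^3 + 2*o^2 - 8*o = (o + 4)*(o^2 - 2*o) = (o - 2)*(o + 4)*(o)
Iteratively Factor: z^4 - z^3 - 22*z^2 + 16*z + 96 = (z - 3)*(z^3 + 2*z^2 - 16*z - 32) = (z - 4)*(z - 3)*(z^2 + 6*z + 8) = (z - 4)*(z - 3)*(z + 4)*(z + 2)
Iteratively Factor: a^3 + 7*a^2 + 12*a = (a)*(a^2 + 7*a + 12) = a*(a + 3)*(a + 4)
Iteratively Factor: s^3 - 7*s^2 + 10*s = (s)*(s^2 - 7*s + 10) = s*(s - 2)*(s - 5)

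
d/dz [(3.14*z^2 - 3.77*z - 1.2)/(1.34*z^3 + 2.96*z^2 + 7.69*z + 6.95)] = (-4.2076*z^4 + 10.1036*z^3 + 40.1298*z^2 + 50.75*z - 16.9735)/(1.7956*z^6 + 7.9328*z^5 + 29.3708*z^4 + 64.1508*z^3 + 100.2801*z^2 + 106.891*z + 48.3025)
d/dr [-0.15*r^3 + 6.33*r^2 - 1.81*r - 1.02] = -0.45*r^2 + 12.66*r - 1.81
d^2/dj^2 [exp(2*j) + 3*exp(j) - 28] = (4*exp(j) + 3)*exp(j)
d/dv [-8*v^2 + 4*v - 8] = 4 - 16*v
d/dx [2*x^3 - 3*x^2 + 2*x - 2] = 6*x^2 - 6*x + 2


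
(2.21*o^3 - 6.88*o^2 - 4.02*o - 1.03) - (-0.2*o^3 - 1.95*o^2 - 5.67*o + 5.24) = 2.41*o^3 - 4.93*o^2 + 1.65*o - 6.27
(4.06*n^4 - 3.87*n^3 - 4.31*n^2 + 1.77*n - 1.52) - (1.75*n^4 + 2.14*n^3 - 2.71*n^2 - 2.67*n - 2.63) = 2.31*n^4 - 6.01*n^3 - 1.6*n^2 + 4.44*n + 1.11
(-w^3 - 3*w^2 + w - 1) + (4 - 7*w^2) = -w^3 - 10*w^2 + w + 3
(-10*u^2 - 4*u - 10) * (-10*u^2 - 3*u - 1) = 100*u^4 + 70*u^3 + 122*u^2 + 34*u + 10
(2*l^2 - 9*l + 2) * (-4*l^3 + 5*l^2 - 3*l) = -8*l^5 + 46*l^4 - 59*l^3 + 37*l^2 - 6*l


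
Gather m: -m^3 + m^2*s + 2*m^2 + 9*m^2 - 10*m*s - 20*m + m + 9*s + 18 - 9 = -m^3 + m^2*(s + 11) + m*(-10*s - 19) + 9*s + 9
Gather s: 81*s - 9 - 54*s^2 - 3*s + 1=-54*s^2 + 78*s - 8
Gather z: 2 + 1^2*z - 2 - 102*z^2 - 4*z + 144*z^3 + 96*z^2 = 144*z^3 - 6*z^2 - 3*z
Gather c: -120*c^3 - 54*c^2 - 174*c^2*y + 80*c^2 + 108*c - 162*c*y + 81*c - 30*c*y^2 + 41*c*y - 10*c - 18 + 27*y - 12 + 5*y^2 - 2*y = -120*c^3 + c^2*(26 - 174*y) + c*(-30*y^2 - 121*y + 179) + 5*y^2 + 25*y - 30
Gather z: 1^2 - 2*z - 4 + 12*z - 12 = 10*z - 15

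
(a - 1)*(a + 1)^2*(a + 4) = a^4 + 5*a^3 + 3*a^2 - 5*a - 4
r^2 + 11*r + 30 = (r + 5)*(r + 6)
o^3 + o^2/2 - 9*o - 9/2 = (o - 3)*(o + 1/2)*(o + 3)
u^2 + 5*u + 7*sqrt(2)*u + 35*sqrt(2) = (u + 5)*(u + 7*sqrt(2))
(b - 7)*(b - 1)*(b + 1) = b^3 - 7*b^2 - b + 7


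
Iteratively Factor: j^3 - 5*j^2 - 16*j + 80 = (j - 5)*(j^2 - 16) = (j - 5)*(j + 4)*(j - 4)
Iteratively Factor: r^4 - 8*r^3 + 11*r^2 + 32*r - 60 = (r - 2)*(r^3 - 6*r^2 - r + 30) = (r - 5)*(r - 2)*(r^2 - r - 6) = (r - 5)*(r - 2)*(r + 2)*(r - 3)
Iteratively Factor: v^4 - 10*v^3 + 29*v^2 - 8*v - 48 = (v - 3)*(v^3 - 7*v^2 + 8*v + 16) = (v - 4)*(v - 3)*(v^2 - 3*v - 4) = (v - 4)*(v - 3)*(v + 1)*(v - 4)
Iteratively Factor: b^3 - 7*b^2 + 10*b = (b - 5)*(b^2 - 2*b) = (b - 5)*(b - 2)*(b)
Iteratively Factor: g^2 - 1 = (g + 1)*(g - 1)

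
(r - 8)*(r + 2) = r^2 - 6*r - 16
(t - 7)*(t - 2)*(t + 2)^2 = t^4 - 5*t^3 - 18*t^2 + 20*t + 56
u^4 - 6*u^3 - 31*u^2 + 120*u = u*(u - 8)*(u - 3)*(u + 5)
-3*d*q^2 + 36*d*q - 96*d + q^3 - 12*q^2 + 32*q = (-3*d + q)*(q - 8)*(q - 4)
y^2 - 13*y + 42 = (y - 7)*(y - 6)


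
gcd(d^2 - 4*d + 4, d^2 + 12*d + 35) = 1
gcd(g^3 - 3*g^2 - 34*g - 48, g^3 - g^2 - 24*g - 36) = g^2 + 5*g + 6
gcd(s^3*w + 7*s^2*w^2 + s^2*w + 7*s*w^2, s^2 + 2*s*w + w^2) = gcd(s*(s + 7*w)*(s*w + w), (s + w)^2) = 1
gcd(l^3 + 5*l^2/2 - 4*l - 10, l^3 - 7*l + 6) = l - 2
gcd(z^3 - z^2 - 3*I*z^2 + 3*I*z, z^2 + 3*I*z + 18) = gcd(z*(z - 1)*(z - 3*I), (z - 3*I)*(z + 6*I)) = z - 3*I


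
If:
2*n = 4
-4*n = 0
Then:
No Solution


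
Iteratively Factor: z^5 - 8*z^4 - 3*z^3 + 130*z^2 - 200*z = (z + 4)*(z^4 - 12*z^3 + 45*z^2 - 50*z) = (z - 5)*(z + 4)*(z^3 - 7*z^2 + 10*z) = (z - 5)*(z - 2)*(z + 4)*(z^2 - 5*z) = z*(z - 5)*(z - 2)*(z + 4)*(z - 5)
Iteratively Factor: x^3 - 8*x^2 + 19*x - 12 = (x - 4)*(x^2 - 4*x + 3) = (x - 4)*(x - 1)*(x - 3)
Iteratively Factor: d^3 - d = (d)*(d^2 - 1) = d*(d - 1)*(d + 1)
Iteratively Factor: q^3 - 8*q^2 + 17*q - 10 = (q - 1)*(q^2 - 7*q + 10) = (q - 5)*(q - 1)*(q - 2)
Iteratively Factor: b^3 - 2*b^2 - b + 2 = (b + 1)*(b^2 - 3*b + 2) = (b - 2)*(b + 1)*(b - 1)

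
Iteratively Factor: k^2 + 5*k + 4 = (k + 1)*(k + 4)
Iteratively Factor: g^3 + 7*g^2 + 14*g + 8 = (g + 2)*(g^2 + 5*g + 4) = (g + 2)*(g + 4)*(g + 1)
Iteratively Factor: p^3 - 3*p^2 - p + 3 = (p + 1)*(p^2 - 4*p + 3) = (p - 1)*(p + 1)*(p - 3)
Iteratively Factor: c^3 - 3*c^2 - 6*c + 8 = (c + 2)*(c^2 - 5*c + 4) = (c - 1)*(c + 2)*(c - 4)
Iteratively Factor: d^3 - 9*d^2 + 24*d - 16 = (d - 1)*(d^2 - 8*d + 16) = (d - 4)*(d - 1)*(d - 4)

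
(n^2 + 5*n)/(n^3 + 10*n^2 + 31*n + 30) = n/(n^2 + 5*n + 6)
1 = 1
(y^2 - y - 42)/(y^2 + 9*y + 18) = (y - 7)/(y + 3)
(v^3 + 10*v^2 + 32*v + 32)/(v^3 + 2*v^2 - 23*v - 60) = (v^2 + 6*v + 8)/(v^2 - 2*v - 15)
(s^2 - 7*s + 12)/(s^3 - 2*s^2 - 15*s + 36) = (s - 4)/(s^2 + s - 12)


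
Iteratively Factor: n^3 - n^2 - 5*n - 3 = (n + 1)*(n^2 - 2*n - 3) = (n - 3)*(n + 1)*(n + 1)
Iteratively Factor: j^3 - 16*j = (j + 4)*(j^2 - 4*j) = j*(j + 4)*(j - 4)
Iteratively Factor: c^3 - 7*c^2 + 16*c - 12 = (c - 2)*(c^2 - 5*c + 6) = (c - 3)*(c - 2)*(c - 2)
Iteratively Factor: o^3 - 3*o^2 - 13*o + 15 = (o - 5)*(o^2 + 2*o - 3) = (o - 5)*(o - 1)*(o + 3)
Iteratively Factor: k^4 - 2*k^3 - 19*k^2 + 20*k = (k)*(k^3 - 2*k^2 - 19*k + 20) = k*(k - 1)*(k^2 - k - 20) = k*(k - 5)*(k - 1)*(k + 4)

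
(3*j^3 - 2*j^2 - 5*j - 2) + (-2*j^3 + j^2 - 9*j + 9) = j^3 - j^2 - 14*j + 7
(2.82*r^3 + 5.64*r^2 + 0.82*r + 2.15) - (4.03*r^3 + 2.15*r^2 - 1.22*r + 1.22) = -1.21*r^3 + 3.49*r^2 + 2.04*r + 0.93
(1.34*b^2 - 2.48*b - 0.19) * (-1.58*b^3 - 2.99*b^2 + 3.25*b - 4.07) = -2.1172*b^5 - 0.0882000000000005*b^4 + 12.0704*b^3 - 12.9457*b^2 + 9.4761*b + 0.7733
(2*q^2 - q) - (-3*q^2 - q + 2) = 5*q^2 - 2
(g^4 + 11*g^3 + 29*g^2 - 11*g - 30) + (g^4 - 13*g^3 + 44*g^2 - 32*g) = 2*g^4 - 2*g^3 + 73*g^2 - 43*g - 30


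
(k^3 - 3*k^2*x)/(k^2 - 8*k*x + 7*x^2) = k^2*(k - 3*x)/(k^2 - 8*k*x + 7*x^2)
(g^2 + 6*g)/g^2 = (g + 6)/g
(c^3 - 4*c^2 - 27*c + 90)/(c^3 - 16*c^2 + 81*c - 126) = (c + 5)/(c - 7)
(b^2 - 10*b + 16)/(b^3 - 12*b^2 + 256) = (b - 2)/(b^2 - 4*b - 32)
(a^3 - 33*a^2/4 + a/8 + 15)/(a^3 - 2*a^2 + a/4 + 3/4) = (4*a^2 - 27*a - 40)/(2*(2*a^2 - a - 1))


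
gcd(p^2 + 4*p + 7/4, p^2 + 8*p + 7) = 1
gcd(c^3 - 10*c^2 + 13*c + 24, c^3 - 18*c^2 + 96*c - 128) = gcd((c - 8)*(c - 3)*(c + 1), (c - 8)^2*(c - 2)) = c - 8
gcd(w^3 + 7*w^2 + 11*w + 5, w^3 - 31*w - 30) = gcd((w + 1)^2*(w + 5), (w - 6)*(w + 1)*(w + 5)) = w^2 + 6*w + 5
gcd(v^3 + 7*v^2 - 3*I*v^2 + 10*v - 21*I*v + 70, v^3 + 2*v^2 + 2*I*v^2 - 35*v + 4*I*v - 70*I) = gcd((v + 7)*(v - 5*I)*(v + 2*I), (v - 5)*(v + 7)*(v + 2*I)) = v^2 + v*(7 + 2*I) + 14*I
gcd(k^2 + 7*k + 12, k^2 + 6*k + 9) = k + 3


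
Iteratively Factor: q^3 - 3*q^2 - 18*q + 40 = (q - 5)*(q^2 + 2*q - 8) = (q - 5)*(q + 4)*(q - 2)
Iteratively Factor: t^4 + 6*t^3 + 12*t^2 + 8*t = (t + 2)*(t^3 + 4*t^2 + 4*t) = (t + 2)^2*(t^2 + 2*t) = t*(t + 2)^2*(t + 2)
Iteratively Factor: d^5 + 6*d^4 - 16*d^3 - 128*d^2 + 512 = (d - 2)*(d^4 + 8*d^3 - 128*d - 256) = (d - 4)*(d - 2)*(d^3 + 12*d^2 + 48*d + 64) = (d - 4)*(d - 2)*(d + 4)*(d^2 + 8*d + 16) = (d - 4)*(d - 2)*(d + 4)^2*(d + 4)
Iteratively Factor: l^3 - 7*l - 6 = (l + 1)*(l^2 - l - 6) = (l + 1)*(l + 2)*(l - 3)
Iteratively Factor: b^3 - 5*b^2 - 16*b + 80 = (b - 5)*(b^2 - 16) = (b - 5)*(b + 4)*(b - 4)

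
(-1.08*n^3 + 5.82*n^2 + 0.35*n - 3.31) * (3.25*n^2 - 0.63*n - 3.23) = -3.51*n^5 + 19.5954*n^4 + 0.9593*n^3 - 29.7766*n^2 + 0.9548*n + 10.6913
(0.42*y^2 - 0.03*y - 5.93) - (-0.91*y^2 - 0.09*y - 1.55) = 1.33*y^2 + 0.06*y - 4.38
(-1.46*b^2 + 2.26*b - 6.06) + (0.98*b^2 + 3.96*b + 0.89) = -0.48*b^2 + 6.22*b - 5.17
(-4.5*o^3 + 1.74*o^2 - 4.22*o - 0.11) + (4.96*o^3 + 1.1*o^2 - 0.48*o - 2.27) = 0.46*o^3 + 2.84*o^2 - 4.7*o - 2.38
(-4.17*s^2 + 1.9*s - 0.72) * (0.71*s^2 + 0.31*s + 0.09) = -2.9607*s^4 + 0.0563*s^3 - 0.2975*s^2 - 0.0522*s - 0.0648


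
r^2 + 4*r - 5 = (r - 1)*(r + 5)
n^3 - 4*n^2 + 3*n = n*(n - 3)*(n - 1)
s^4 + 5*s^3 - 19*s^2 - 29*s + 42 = (s - 3)*(s - 1)*(s + 2)*(s + 7)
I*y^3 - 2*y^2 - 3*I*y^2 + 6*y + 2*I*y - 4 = (y - 2)*(y + 2*I)*(I*y - I)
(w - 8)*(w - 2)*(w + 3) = w^3 - 7*w^2 - 14*w + 48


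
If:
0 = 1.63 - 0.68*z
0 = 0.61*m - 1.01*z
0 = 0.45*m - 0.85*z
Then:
No Solution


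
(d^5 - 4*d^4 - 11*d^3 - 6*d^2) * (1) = d^5 - 4*d^4 - 11*d^3 - 6*d^2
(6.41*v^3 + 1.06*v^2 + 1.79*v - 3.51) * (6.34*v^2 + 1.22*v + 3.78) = 40.6394*v^5 + 14.5406*v^4 + 36.8716*v^3 - 16.0628*v^2 + 2.484*v - 13.2678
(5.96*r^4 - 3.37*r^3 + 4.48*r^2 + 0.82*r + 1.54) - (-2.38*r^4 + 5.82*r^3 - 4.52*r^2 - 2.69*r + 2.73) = 8.34*r^4 - 9.19*r^3 + 9.0*r^2 + 3.51*r - 1.19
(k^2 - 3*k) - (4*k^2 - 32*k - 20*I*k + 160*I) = -3*k^2 + 29*k + 20*I*k - 160*I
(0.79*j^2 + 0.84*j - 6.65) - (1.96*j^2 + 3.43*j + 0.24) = -1.17*j^2 - 2.59*j - 6.89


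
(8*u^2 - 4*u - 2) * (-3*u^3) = -24*u^5 + 12*u^4 + 6*u^3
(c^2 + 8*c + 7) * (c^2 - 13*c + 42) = c^4 - 5*c^3 - 55*c^2 + 245*c + 294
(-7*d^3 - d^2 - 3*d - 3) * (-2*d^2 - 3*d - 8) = 14*d^5 + 23*d^4 + 65*d^3 + 23*d^2 + 33*d + 24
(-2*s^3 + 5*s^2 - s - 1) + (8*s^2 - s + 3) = -2*s^3 + 13*s^2 - 2*s + 2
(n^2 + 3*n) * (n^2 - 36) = n^4 + 3*n^3 - 36*n^2 - 108*n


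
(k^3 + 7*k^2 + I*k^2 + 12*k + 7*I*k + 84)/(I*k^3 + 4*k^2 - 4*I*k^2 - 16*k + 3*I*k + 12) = (-I*k^3 + k^2*(1 - 7*I) + k*(7 - 12*I) - 84*I)/(k^3 - 4*k^2*(1 + I) + k*(3 + 16*I) - 12*I)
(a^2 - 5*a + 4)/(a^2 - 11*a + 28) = (a - 1)/(a - 7)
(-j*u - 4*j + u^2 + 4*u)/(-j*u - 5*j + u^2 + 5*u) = (u + 4)/(u + 5)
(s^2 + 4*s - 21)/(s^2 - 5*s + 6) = (s + 7)/(s - 2)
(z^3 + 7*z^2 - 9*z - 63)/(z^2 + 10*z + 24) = (z^3 + 7*z^2 - 9*z - 63)/(z^2 + 10*z + 24)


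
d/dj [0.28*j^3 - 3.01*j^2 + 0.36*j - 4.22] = 0.84*j^2 - 6.02*j + 0.36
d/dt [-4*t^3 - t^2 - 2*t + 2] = -12*t^2 - 2*t - 2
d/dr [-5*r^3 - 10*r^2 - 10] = 5*r*(-3*r - 4)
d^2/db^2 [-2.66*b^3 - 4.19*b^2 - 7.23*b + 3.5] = -15.96*b - 8.38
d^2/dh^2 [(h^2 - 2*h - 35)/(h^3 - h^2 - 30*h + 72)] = 2*(h^6 - 6*h^5 - 114*h^4 - 316*h^3 + 4125*h^2 + 3978*h - 33156)/(h^9 - 3*h^8 - 87*h^7 + 395*h^6 + 2178*h^5 - 15444*h^4 + 1512*h^3 + 178848*h^2 - 466560*h + 373248)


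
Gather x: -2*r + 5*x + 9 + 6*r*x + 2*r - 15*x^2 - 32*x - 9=-15*x^2 + x*(6*r - 27)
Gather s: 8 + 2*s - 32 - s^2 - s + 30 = -s^2 + s + 6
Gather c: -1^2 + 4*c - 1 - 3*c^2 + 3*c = -3*c^2 + 7*c - 2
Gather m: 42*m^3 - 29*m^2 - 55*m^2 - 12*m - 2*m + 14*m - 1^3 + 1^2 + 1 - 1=42*m^3 - 84*m^2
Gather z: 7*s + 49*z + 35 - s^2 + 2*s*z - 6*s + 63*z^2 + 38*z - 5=-s^2 + s + 63*z^2 + z*(2*s + 87) + 30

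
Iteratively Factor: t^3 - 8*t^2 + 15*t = (t)*(t^2 - 8*t + 15) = t*(t - 5)*(t - 3)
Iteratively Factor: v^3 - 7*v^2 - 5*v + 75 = (v + 3)*(v^2 - 10*v + 25) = (v - 5)*(v + 3)*(v - 5)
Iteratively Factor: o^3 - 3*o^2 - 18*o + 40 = (o - 2)*(o^2 - o - 20) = (o - 5)*(o - 2)*(o + 4)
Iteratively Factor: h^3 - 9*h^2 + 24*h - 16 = (h - 4)*(h^2 - 5*h + 4) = (h - 4)^2*(h - 1)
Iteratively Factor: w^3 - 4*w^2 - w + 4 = (w + 1)*(w^2 - 5*w + 4) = (w - 1)*(w + 1)*(w - 4)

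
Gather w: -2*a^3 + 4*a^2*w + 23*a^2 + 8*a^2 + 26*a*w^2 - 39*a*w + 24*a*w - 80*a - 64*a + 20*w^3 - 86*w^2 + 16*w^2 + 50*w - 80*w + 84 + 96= -2*a^3 + 31*a^2 - 144*a + 20*w^3 + w^2*(26*a - 70) + w*(4*a^2 - 15*a - 30) + 180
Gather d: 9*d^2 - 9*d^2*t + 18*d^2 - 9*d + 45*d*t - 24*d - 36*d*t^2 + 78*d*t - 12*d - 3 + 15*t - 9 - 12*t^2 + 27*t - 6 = d^2*(27 - 9*t) + d*(-36*t^2 + 123*t - 45) - 12*t^2 + 42*t - 18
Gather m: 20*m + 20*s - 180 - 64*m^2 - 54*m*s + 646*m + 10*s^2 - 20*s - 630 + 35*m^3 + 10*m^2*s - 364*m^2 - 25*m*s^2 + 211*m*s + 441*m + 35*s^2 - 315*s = 35*m^3 + m^2*(10*s - 428) + m*(-25*s^2 + 157*s + 1107) + 45*s^2 - 315*s - 810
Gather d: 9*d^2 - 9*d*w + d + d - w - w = 9*d^2 + d*(2 - 9*w) - 2*w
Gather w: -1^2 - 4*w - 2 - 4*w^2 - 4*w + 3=-4*w^2 - 8*w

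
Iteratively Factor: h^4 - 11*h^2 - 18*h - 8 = (h + 1)*(h^3 - h^2 - 10*h - 8) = (h - 4)*(h + 1)*(h^2 + 3*h + 2) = (h - 4)*(h + 1)*(h + 2)*(h + 1)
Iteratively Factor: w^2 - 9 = (w - 3)*(w + 3)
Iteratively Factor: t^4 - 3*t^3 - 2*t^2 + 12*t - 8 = (t - 1)*(t^3 - 2*t^2 - 4*t + 8) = (t - 1)*(t + 2)*(t^2 - 4*t + 4) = (t - 2)*(t - 1)*(t + 2)*(t - 2)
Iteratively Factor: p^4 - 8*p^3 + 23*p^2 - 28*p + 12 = (p - 3)*(p^3 - 5*p^2 + 8*p - 4) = (p - 3)*(p - 2)*(p^2 - 3*p + 2) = (p - 3)*(p - 2)*(p - 1)*(p - 2)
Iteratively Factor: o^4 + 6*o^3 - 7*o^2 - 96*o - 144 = (o + 3)*(o^3 + 3*o^2 - 16*o - 48) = (o - 4)*(o + 3)*(o^2 + 7*o + 12) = (o - 4)*(o + 3)^2*(o + 4)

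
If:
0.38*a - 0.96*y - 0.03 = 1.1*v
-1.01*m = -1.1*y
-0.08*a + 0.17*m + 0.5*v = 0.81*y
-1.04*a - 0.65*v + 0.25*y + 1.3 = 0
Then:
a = 1.10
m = 0.09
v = 0.28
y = 0.08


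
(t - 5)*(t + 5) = t^2 - 25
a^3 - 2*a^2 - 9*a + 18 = (a - 3)*(a - 2)*(a + 3)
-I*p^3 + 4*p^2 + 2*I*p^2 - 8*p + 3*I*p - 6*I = (p - 2)*(p + 3*I)*(-I*p + 1)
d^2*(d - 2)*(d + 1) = d^4 - d^3 - 2*d^2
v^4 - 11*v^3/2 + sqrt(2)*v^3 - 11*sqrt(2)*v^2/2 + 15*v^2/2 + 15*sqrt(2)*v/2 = v*(v - 3)*(v - 5/2)*(v + sqrt(2))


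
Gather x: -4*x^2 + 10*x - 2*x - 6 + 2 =-4*x^2 + 8*x - 4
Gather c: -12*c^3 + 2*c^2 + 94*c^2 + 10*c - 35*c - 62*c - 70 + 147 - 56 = -12*c^3 + 96*c^2 - 87*c + 21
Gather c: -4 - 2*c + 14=10 - 2*c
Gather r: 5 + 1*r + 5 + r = 2*r + 10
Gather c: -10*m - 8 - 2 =-10*m - 10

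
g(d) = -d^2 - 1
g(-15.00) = -226.00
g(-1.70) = -3.89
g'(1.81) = -3.62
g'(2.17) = -4.34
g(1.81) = -4.28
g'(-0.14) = 0.28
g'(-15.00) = 30.00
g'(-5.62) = 11.24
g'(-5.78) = 11.56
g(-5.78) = -34.41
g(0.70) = -1.49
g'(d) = -2*d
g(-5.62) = -32.58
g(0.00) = -1.00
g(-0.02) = -1.00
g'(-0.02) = 0.04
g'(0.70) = -1.40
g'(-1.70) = 3.40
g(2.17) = -5.71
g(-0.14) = -1.02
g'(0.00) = 0.00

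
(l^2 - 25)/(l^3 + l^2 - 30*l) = (l + 5)/(l*(l + 6))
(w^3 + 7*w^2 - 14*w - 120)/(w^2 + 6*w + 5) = (w^2 + 2*w - 24)/(w + 1)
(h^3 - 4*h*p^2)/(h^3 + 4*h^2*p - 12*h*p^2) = (h + 2*p)/(h + 6*p)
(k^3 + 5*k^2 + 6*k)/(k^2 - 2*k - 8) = k*(k + 3)/(k - 4)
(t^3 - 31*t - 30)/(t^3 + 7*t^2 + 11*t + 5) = (t - 6)/(t + 1)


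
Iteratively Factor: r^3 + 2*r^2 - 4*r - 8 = (r - 2)*(r^2 + 4*r + 4) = (r - 2)*(r + 2)*(r + 2)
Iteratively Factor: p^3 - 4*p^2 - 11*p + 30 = (p - 2)*(p^2 - 2*p - 15) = (p - 5)*(p - 2)*(p + 3)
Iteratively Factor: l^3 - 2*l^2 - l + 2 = (l - 2)*(l^2 - 1) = (l - 2)*(l + 1)*(l - 1)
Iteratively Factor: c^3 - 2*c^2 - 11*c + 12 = (c - 4)*(c^2 + 2*c - 3) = (c - 4)*(c + 3)*(c - 1)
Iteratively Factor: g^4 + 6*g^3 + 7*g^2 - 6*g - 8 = (g + 4)*(g^3 + 2*g^2 - g - 2) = (g + 1)*(g + 4)*(g^2 + g - 2) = (g - 1)*(g + 1)*(g + 4)*(g + 2)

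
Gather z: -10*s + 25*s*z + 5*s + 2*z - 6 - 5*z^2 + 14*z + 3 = -5*s - 5*z^2 + z*(25*s + 16) - 3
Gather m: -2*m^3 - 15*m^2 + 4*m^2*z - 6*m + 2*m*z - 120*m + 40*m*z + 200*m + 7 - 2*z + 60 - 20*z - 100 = -2*m^3 + m^2*(4*z - 15) + m*(42*z + 74) - 22*z - 33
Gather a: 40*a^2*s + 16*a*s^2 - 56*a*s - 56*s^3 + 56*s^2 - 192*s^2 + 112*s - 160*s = 40*a^2*s + a*(16*s^2 - 56*s) - 56*s^3 - 136*s^2 - 48*s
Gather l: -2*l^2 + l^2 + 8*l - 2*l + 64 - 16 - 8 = -l^2 + 6*l + 40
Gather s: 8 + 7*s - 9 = 7*s - 1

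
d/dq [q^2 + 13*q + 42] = 2*q + 13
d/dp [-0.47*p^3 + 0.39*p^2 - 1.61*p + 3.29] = -1.41*p^2 + 0.78*p - 1.61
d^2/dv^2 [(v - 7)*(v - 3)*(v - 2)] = 6*v - 24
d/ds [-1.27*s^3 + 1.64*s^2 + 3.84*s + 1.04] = -3.81*s^2 + 3.28*s + 3.84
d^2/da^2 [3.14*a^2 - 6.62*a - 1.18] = 6.28000000000000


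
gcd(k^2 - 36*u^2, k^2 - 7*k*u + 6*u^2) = -k + 6*u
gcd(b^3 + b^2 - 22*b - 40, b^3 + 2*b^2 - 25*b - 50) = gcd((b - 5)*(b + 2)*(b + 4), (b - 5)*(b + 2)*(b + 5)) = b^2 - 3*b - 10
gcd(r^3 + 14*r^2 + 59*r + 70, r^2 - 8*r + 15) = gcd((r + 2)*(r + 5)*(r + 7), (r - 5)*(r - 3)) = 1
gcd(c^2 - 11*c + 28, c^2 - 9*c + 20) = c - 4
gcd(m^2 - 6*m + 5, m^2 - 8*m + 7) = m - 1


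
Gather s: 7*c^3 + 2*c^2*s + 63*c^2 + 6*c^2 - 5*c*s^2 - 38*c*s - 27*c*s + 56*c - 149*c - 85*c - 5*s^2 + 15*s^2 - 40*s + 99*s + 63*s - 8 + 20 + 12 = 7*c^3 + 69*c^2 - 178*c + s^2*(10 - 5*c) + s*(2*c^2 - 65*c + 122) + 24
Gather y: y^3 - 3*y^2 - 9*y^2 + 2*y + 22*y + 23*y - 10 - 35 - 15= y^3 - 12*y^2 + 47*y - 60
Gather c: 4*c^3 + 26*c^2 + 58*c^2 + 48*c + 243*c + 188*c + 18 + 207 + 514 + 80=4*c^3 + 84*c^2 + 479*c + 819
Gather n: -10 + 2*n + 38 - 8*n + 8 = 36 - 6*n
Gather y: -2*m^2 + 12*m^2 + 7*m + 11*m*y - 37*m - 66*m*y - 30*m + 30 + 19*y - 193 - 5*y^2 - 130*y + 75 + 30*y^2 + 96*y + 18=10*m^2 - 60*m + 25*y^2 + y*(-55*m - 15) - 70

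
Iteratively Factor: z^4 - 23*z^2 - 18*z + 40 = (z - 5)*(z^3 + 5*z^2 + 2*z - 8) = (z - 5)*(z - 1)*(z^2 + 6*z + 8) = (z - 5)*(z - 1)*(z + 2)*(z + 4)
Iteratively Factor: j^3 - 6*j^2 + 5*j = (j)*(j^2 - 6*j + 5) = j*(j - 1)*(j - 5)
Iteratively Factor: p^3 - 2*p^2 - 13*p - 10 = (p + 1)*(p^2 - 3*p - 10) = (p - 5)*(p + 1)*(p + 2)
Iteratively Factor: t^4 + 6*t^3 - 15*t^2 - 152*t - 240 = (t + 4)*(t^3 + 2*t^2 - 23*t - 60) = (t - 5)*(t + 4)*(t^2 + 7*t + 12) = (t - 5)*(t + 3)*(t + 4)*(t + 4)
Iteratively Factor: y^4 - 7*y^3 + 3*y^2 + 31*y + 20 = (y - 4)*(y^3 - 3*y^2 - 9*y - 5) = (y - 4)*(y + 1)*(y^2 - 4*y - 5) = (y - 4)*(y + 1)^2*(y - 5)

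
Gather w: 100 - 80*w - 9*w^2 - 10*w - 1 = -9*w^2 - 90*w + 99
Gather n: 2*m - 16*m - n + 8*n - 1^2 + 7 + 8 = -14*m + 7*n + 14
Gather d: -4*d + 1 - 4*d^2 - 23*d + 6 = -4*d^2 - 27*d + 7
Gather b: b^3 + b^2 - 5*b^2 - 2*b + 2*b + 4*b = b^3 - 4*b^2 + 4*b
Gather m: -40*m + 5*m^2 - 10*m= 5*m^2 - 50*m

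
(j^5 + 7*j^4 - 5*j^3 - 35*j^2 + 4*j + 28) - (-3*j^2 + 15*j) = j^5 + 7*j^4 - 5*j^3 - 32*j^2 - 11*j + 28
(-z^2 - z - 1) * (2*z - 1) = -2*z^3 - z^2 - z + 1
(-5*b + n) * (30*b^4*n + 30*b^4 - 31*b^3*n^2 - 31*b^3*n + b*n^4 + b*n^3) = -150*b^5*n - 150*b^5 + 185*b^4*n^2 + 185*b^4*n - 31*b^3*n^3 - 31*b^3*n^2 - 5*b^2*n^4 - 5*b^2*n^3 + b*n^5 + b*n^4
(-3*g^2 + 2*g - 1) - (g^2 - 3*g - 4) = -4*g^2 + 5*g + 3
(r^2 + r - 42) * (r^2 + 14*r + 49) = r^4 + 15*r^3 + 21*r^2 - 539*r - 2058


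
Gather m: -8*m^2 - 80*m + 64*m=-8*m^2 - 16*m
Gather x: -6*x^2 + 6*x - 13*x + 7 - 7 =-6*x^2 - 7*x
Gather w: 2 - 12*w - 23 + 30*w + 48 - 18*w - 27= 0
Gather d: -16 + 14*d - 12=14*d - 28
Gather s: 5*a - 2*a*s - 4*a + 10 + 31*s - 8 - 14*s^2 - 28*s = a - 14*s^2 + s*(3 - 2*a) + 2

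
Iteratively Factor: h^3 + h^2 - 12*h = (h - 3)*(h^2 + 4*h) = h*(h - 3)*(h + 4)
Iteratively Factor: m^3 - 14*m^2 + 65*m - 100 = (m - 5)*(m^2 - 9*m + 20) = (m - 5)*(m - 4)*(m - 5)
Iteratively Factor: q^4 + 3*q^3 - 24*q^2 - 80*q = (q - 5)*(q^3 + 8*q^2 + 16*q) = q*(q - 5)*(q^2 + 8*q + 16) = q*(q - 5)*(q + 4)*(q + 4)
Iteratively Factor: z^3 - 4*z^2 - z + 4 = (z - 1)*(z^2 - 3*z - 4) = (z - 1)*(z + 1)*(z - 4)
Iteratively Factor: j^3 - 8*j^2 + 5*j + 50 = (j - 5)*(j^2 - 3*j - 10) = (j - 5)*(j + 2)*(j - 5)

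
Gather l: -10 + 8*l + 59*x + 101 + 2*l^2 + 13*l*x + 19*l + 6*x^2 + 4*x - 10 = 2*l^2 + l*(13*x + 27) + 6*x^2 + 63*x + 81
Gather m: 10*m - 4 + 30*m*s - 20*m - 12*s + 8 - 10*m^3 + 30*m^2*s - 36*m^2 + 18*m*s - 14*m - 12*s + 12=-10*m^3 + m^2*(30*s - 36) + m*(48*s - 24) - 24*s + 16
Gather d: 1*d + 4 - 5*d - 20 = -4*d - 16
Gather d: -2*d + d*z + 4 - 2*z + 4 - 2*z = d*(z - 2) - 4*z + 8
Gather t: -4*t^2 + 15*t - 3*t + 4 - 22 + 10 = -4*t^2 + 12*t - 8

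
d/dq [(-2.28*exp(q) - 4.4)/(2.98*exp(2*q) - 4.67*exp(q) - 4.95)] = (6.7944*exp(2*q) + 26.224*exp(q) - 9.262)*exp(q)/(8.8804*exp(4*q) - 27.8332*exp(3*q) - 7.6931*exp(2*q) + 46.233*exp(q) + 24.5025)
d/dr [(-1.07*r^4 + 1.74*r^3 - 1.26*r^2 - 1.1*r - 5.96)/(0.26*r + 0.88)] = (-0.8346*r^4 - 2.8616*r^3 + 4.266*r^2 - 2.2176*r + 0.5816)/(0.0676*r^2 + 0.4576*r + 0.7744)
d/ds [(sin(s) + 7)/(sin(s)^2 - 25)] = (-14*sin(s) + cos(s)^2 - 26)*cos(s)/(sin(s)^2 - 25)^2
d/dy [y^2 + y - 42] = 2*y + 1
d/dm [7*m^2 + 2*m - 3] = 14*m + 2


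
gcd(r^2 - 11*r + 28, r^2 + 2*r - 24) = r - 4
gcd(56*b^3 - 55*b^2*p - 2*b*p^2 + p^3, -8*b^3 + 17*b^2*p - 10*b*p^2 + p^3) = 8*b^2 - 9*b*p + p^2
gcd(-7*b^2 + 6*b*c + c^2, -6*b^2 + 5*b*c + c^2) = b - c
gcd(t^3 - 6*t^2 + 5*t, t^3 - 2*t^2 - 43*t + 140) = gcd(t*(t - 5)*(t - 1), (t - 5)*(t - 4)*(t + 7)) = t - 5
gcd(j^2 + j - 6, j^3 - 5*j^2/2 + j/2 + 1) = j - 2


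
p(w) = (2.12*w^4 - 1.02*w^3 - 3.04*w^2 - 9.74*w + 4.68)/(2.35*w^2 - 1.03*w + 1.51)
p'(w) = (1.03 - 4.7*w)*(2.12*w^4 - 1.02*w^3 - 3.04*w^2 - 9.74*w + 4.68)/(2.35*w^2 - 1.03*w + 1.51)^2 + (8.48*w^3 - 3.06*w^2 - 6.08*w - 9.74)/(2.35*w^2 - 1.03*w + 1.51)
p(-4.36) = 16.58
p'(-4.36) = -7.65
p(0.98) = -2.46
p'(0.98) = -0.67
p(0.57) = -1.08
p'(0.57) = -6.43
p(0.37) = 0.45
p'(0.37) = -8.48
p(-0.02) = 3.18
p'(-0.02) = -3.95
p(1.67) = -1.31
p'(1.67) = 3.16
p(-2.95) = 7.75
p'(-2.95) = -4.83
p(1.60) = -1.53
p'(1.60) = 2.95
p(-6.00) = 31.66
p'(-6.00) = -10.72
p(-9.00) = 72.09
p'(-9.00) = -16.21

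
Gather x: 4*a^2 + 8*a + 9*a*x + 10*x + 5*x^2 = 4*a^2 + 8*a + 5*x^2 + x*(9*a + 10)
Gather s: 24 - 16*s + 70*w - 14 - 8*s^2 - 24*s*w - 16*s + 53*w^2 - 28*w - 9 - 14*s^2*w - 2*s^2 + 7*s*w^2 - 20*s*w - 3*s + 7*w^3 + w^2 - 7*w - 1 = s^2*(-14*w - 10) + s*(7*w^2 - 44*w - 35) + 7*w^3 + 54*w^2 + 35*w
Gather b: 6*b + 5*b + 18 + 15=11*b + 33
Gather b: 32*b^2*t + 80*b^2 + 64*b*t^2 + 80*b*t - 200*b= b^2*(32*t + 80) + b*(64*t^2 + 80*t - 200)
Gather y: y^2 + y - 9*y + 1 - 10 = y^2 - 8*y - 9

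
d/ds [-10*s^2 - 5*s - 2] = -20*s - 5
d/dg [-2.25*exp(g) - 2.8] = -2.25*exp(g)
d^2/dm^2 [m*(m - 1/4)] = 2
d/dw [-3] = 0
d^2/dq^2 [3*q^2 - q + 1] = 6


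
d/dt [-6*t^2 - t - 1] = -12*t - 1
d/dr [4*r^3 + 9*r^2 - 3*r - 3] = 12*r^2 + 18*r - 3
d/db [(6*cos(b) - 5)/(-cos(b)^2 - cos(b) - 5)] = (6*sin(b)^2 + 10*cos(b) + 29)*sin(b)/(cos(b)^2 + cos(b) + 5)^2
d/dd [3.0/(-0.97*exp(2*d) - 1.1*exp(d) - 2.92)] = (5.82*exp(d) + 3.3)*exp(d)/(0.97*exp(2*d) + 1.1*exp(d) + 2.92)^2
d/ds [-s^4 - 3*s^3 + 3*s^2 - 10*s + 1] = -4*s^3 - 9*s^2 + 6*s - 10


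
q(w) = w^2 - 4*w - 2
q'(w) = 2*w - 4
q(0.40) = -3.44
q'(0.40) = -3.20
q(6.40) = 13.36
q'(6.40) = 8.80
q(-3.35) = 22.62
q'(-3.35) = -10.70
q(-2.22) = 11.81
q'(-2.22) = -8.44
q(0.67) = -4.23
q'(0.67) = -2.66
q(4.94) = 2.64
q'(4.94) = 5.88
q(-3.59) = 25.25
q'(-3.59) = -11.18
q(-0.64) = 0.97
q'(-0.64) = -5.28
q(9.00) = 43.00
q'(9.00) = 14.00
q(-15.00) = 283.00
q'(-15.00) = -34.00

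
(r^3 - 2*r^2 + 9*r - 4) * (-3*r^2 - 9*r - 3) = -3*r^5 - 3*r^4 - 12*r^3 - 63*r^2 + 9*r + 12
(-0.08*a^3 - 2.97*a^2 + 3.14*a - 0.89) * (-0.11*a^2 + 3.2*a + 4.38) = 0.0088*a^5 + 0.0707*a^4 - 10.1998*a^3 - 2.8627*a^2 + 10.9052*a - 3.8982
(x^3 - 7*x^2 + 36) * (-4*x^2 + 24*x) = -4*x^5 + 52*x^4 - 168*x^3 - 144*x^2 + 864*x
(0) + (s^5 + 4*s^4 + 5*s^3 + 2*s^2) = s^5 + 4*s^4 + 5*s^3 + 2*s^2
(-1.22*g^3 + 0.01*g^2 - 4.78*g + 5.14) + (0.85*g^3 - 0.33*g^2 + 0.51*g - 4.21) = -0.37*g^3 - 0.32*g^2 - 4.27*g + 0.93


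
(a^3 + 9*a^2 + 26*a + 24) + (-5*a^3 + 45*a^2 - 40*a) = -4*a^3 + 54*a^2 - 14*a + 24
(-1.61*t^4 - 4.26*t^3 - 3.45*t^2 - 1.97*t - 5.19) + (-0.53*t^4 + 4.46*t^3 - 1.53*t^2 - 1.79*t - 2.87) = -2.14*t^4 + 0.2*t^3 - 4.98*t^2 - 3.76*t - 8.06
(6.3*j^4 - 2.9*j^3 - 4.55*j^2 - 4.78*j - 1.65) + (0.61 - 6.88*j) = 6.3*j^4 - 2.9*j^3 - 4.55*j^2 - 11.66*j - 1.04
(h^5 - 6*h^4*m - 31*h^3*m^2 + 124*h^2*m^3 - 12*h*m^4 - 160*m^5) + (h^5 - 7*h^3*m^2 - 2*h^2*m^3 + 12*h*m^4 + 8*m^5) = 2*h^5 - 6*h^4*m - 38*h^3*m^2 + 122*h^2*m^3 - 152*m^5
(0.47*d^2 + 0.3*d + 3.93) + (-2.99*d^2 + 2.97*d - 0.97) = -2.52*d^2 + 3.27*d + 2.96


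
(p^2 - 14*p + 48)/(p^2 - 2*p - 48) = (p - 6)/(p + 6)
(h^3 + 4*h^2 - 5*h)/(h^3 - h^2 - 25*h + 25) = h/(h - 5)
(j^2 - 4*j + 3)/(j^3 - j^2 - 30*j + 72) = (j - 1)/(j^2 + 2*j - 24)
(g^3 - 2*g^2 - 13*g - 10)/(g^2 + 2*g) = g - 4 - 5/g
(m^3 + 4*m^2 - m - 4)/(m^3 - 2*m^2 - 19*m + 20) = (m + 1)/(m - 5)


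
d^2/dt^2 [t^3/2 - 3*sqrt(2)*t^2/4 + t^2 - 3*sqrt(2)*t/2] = 3*t - 3*sqrt(2)/2 + 2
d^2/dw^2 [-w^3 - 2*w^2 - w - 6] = -6*w - 4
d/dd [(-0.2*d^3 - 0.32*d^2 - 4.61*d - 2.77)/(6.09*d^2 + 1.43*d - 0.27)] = (-1.218*d^4 - 0.572*d^3 + 27.7793*d^2 + 33.9114*d + 5.2058)/(37.0881*d^4 + 17.4174*d^3 - 1.2437*d^2 - 0.7722*d + 0.0729)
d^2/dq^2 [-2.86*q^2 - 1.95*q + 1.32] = -5.72000000000000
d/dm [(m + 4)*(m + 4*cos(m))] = m - (m + 4)*(4*sin(m) - 1) + 4*cos(m)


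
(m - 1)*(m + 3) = m^2 + 2*m - 3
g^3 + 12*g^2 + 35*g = g*(g + 5)*(g + 7)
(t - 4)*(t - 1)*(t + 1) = t^3 - 4*t^2 - t + 4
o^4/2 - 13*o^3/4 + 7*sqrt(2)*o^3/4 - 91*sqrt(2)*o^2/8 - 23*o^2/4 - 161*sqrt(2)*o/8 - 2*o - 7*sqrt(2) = (o/2 + 1/2)*(o - 8)*(o + 1/2)*(o + 7*sqrt(2)/2)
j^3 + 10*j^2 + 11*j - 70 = (j - 2)*(j + 5)*(j + 7)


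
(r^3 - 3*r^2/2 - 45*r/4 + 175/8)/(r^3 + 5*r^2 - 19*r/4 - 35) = (r - 5/2)/(r + 4)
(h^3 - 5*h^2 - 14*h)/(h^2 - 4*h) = (h^2 - 5*h - 14)/(h - 4)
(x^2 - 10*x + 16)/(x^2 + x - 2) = (x^2 - 10*x + 16)/(x^2 + x - 2)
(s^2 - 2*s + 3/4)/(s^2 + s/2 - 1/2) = (s - 3/2)/(s + 1)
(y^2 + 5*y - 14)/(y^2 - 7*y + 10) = (y + 7)/(y - 5)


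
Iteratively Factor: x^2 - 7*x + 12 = (x - 3)*(x - 4)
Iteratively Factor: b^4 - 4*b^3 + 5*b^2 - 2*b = (b - 2)*(b^3 - 2*b^2 + b) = b*(b - 2)*(b^2 - 2*b + 1) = b*(b - 2)*(b - 1)*(b - 1)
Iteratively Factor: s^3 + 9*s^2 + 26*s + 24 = (s + 4)*(s^2 + 5*s + 6) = (s + 3)*(s + 4)*(s + 2)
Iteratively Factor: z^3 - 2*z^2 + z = (z)*(z^2 - 2*z + 1) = z*(z - 1)*(z - 1)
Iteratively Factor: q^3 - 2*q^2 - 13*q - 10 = (q + 2)*(q^2 - 4*q - 5) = (q + 1)*(q + 2)*(q - 5)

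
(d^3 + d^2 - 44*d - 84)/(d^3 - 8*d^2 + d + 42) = (d + 6)/(d - 3)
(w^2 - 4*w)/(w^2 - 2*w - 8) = w/(w + 2)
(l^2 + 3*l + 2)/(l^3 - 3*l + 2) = (l + 1)/(l^2 - 2*l + 1)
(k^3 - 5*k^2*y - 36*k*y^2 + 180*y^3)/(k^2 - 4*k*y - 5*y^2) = (k^2 - 36*y^2)/(k + y)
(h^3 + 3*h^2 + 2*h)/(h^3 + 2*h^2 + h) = (h + 2)/(h + 1)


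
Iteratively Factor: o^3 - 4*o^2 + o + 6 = (o + 1)*(o^2 - 5*o + 6) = (o - 2)*(o + 1)*(o - 3)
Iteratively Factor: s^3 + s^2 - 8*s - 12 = (s - 3)*(s^2 + 4*s + 4) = (s - 3)*(s + 2)*(s + 2)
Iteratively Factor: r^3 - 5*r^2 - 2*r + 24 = (r + 2)*(r^2 - 7*r + 12) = (r - 3)*(r + 2)*(r - 4)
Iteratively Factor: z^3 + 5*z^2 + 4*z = (z)*(z^2 + 5*z + 4) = z*(z + 1)*(z + 4)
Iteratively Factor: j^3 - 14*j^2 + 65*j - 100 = (j - 5)*(j^2 - 9*j + 20) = (j - 5)*(j - 4)*(j - 5)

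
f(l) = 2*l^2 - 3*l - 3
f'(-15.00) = -63.00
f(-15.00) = 492.00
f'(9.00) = 33.00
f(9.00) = 132.00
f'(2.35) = 6.40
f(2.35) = 1.00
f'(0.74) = -0.04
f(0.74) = -4.12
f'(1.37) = 2.48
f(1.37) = -3.36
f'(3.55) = 11.20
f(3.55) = 11.56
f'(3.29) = 10.16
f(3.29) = 8.78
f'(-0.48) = -4.92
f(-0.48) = -1.10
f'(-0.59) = -5.36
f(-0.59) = -0.53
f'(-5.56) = -25.24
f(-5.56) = 75.51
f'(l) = 4*l - 3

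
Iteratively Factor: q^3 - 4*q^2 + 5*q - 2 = (q - 2)*(q^2 - 2*q + 1) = (q - 2)*(q - 1)*(q - 1)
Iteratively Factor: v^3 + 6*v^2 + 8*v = (v + 4)*(v^2 + 2*v) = (v + 2)*(v + 4)*(v)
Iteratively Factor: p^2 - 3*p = (p)*(p - 3)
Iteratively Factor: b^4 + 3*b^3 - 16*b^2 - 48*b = (b + 4)*(b^3 - b^2 - 12*b) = b*(b + 4)*(b^2 - b - 12) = b*(b - 4)*(b + 4)*(b + 3)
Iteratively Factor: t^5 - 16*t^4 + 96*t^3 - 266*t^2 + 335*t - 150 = (t - 5)*(t^4 - 11*t^3 + 41*t^2 - 61*t + 30) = (t - 5)*(t - 1)*(t^3 - 10*t^2 + 31*t - 30) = (t - 5)^2*(t - 1)*(t^2 - 5*t + 6) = (t - 5)^2*(t - 2)*(t - 1)*(t - 3)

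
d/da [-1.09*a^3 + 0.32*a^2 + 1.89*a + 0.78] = -3.27*a^2 + 0.64*a + 1.89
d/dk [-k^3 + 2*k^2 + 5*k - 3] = -3*k^2 + 4*k + 5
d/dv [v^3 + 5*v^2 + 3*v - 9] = 3*v^2 + 10*v + 3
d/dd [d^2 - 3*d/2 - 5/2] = 2*d - 3/2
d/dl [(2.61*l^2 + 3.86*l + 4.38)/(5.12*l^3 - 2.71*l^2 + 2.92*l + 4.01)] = (-13.3632*l^4 - 39.5264*l^3 - 49.195*l^2 + 44.6718*l + 2.689)/(26.2144*l^6 - 27.7504*l^5 + 37.2449*l^4 + 25.236*l^3 - 13.2078*l^2 + 23.4184*l + 16.0801)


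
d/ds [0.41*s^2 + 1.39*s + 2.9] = 0.82*s + 1.39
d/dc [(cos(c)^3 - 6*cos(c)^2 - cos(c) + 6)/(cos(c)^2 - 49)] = (-cos(c)^4 + 146*cos(c)^2 - 576*cos(c) - 49)*sin(c)/((cos(c) - 7)^2*(cos(c) + 7)^2)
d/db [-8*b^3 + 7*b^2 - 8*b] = -24*b^2 + 14*b - 8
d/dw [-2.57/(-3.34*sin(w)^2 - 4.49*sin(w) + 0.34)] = -(17.1676*sin(w) + 11.5393)*cos(w)/(3.34*sin(w)^2 + 4.49*sin(w) - 0.34)^2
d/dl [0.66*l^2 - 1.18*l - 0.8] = 1.32*l - 1.18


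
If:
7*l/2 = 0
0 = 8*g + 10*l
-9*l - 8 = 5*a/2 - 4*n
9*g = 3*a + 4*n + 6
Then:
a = -28/11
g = 0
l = 0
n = 9/22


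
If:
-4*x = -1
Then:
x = 1/4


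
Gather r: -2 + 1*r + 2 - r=0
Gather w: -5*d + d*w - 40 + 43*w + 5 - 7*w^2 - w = -5*d - 7*w^2 + w*(d + 42) - 35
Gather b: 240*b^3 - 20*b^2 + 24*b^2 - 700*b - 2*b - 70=240*b^3 + 4*b^2 - 702*b - 70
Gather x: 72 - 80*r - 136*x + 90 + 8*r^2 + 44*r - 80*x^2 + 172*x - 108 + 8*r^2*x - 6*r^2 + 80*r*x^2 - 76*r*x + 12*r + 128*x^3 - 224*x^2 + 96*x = 2*r^2 - 24*r + 128*x^3 + x^2*(80*r - 304) + x*(8*r^2 - 76*r + 132) + 54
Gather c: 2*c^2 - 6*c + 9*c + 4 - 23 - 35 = 2*c^2 + 3*c - 54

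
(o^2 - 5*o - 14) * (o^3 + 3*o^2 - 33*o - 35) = o^5 - 2*o^4 - 62*o^3 + 88*o^2 + 637*o + 490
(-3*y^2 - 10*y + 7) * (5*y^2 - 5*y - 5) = -15*y^4 - 35*y^3 + 100*y^2 + 15*y - 35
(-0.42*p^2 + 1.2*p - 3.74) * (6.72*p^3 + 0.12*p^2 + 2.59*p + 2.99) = -2.8224*p^5 + 8.0136*p^4 - 26.0766*p^3 + 1.4034*p^2 - 6.0986*p - 11.1826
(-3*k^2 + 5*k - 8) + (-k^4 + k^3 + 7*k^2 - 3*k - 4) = -k^4 + k^3 + 4*k^2 + 2*k - 12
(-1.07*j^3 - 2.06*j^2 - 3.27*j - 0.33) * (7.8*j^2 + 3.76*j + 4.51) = -8.346*j^5 - 20.0912*j^4 - 38.0773*j^3 - 24.1598*j^2 - 15.9885*j - 1.4883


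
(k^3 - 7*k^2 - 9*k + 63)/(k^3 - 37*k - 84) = (k - 3)/(k + 4)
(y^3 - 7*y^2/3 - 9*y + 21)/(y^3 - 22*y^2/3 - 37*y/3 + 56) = (y - 3)/(y - 8)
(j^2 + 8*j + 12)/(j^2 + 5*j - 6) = (j + 2)/(j - 1)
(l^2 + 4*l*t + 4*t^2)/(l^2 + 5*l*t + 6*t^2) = (l + 2*t)/(l + 3*t)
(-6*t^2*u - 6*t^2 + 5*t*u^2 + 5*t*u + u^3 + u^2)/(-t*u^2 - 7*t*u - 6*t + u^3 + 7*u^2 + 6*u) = (6*t + u)/(u + 6)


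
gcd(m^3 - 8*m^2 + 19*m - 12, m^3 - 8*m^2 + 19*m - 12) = m^3 - 8*m^2 + 19*m - 12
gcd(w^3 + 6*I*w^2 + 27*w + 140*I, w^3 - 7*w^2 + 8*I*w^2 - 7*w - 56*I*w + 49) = w + 7*I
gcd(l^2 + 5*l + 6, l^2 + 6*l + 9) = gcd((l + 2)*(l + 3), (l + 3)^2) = l + 3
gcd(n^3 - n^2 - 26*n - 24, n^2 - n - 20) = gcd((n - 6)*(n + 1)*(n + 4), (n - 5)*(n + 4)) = n + 4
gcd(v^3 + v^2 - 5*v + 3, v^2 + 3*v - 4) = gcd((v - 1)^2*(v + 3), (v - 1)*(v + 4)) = v - 1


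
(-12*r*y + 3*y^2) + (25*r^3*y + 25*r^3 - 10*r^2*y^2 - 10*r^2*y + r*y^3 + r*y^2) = 25*r^3*y + 25*r^3 - 10*r^2*y^2 - 10*r^2*y + r*y^3 + r*y^2 - 12*r*y + 3*y^2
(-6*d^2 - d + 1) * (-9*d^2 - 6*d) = 54*d^4 + 45*d^3 - 3*d^2 - 6*d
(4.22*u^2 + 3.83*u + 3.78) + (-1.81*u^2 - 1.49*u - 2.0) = 2.41*u^2 + 2.34*u + 1.78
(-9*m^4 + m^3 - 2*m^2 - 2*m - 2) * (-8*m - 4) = 72*m^5 + 28*m^4 + 12*m^3 + 24*m^2 + 24*m + 8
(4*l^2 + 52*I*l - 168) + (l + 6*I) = 4*l^2 + l + 52*I*l - 168 + 6*I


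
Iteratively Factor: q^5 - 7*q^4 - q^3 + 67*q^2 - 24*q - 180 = (q + 2)*(q^4 - 9*q^3 + 17*q^2 + 33*q - 90) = (q - 3)*(q + 2)*(q^3 - 6*q^2 - q + 30) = (q - 5)*(q - 3)*(q + 2)*(q^2 - q - 6) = (q - 5)*(q - 3)*(q + 2)^2*(q - 3)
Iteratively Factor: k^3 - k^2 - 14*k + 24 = (k + 4)*(k^2 - 5*k + 6) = (k - 2)*(k + 4)*(k - 3)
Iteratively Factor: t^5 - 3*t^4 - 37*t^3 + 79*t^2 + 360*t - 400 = (t + 4)*(t^4 - 7*t^3 - 9*t^2 + 115*t - 100) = (t + 4)^2*(t^3 - 11*t^2 + 35*t - 25) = (t - 5)*(t + 4)^2*(t^2 - 6*t + 5) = (t - 5)^2*(t + 4)^2*(t - 1)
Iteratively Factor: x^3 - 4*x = (x)*(x^2 - 4) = x*(x - 2)*(x + 2)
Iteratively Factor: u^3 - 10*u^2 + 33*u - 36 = (u - 3)*(u^2 - 7*u + 12) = (u - 4)*(u - 3)*(u - 3)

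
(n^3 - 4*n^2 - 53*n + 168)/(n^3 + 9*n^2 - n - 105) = (n - 8)/(n + 5)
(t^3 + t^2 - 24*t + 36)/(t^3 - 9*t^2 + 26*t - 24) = (t + 6)/(t - 4)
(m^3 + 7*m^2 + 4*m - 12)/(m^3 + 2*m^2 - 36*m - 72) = (m - 1)/(m - 6)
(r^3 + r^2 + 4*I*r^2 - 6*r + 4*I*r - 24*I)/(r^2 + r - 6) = r + 4*I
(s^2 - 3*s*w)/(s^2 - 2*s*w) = (s - 3*w)/(s - 2*w)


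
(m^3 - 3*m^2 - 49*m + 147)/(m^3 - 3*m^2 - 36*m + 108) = (m^2 - 49)/(m^2 - 36)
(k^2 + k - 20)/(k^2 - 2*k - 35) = (k - 4)/(k - 7)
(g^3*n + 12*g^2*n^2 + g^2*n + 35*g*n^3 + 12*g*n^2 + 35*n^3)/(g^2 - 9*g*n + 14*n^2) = n*(g^3 + 12*g^2*n + g^2 + 35*g*n^2 + 12*g*n + 35*n^2)/(g^2 - 9*g*n + 14*n^2)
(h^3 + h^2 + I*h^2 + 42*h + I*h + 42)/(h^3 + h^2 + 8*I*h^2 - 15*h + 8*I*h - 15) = (h^2 + I*h + 42)/(h^2 + 8*I*h - 15)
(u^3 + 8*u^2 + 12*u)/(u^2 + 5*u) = (u^2 + 8*u + 12)/(u + 5)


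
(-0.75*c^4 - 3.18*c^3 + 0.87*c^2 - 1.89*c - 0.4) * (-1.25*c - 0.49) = 0.9375*c^5 + 4.3425*c^4 + 0.4707*c^3 + 1.9362*c^2 + 1.4261*c + 0.196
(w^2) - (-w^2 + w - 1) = 2*w^2 - w + 1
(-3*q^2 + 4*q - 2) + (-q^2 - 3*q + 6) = -4*q^2 + q + 4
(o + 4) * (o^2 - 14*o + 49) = o^3 - 10*o^2 - 7*o + 196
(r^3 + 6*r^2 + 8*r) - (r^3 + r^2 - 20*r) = 5*r^2 + 28*r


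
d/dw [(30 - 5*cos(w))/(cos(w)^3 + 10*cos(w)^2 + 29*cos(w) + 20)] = 5*(237*cos(w)/2 + 4*cos(2*w) - cos(3*w)/2 + 198)*sin(w)/(cos(w)^3 + 10*cos(w)^2 + 29*cos(w) + 20)^2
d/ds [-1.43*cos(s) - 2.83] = 1.43*sin(s)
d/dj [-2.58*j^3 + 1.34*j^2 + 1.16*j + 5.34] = -7.74*j^2 + 2.68*j + 1.16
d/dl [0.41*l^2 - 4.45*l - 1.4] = 0.82*l - 4.45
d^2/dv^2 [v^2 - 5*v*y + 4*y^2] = 2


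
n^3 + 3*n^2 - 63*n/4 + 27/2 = (n - 3/2)^2*(n + 6)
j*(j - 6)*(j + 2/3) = j^3 - 16*j^2/3 - 4*j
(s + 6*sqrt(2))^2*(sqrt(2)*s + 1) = sqrt(2)*s^3 + 25*s^2 + 84*sqrt(2)*s + 72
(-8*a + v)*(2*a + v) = -16*a^2 - 6*a*v + v^2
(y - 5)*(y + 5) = y^2 - 25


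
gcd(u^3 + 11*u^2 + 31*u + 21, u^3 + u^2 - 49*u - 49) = u^2 + 8*u + 7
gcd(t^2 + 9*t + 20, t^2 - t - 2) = 1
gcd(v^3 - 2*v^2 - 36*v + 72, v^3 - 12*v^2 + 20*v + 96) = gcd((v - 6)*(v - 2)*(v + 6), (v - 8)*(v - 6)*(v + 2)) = v - 6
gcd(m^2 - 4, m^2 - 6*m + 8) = m - 2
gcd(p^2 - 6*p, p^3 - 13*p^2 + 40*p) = p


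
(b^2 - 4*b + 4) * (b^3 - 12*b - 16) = b^5 - 4*b^4 - 8*b^3 + 32*b^2 + 16*b - 64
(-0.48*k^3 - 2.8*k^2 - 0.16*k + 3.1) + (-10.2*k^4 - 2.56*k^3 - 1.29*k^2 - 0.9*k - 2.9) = -10.2*k^4 - 3.04*k^3 - 4.09*k^2 - 1.06*k + 0.2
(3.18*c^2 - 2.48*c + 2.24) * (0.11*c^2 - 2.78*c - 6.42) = 0.3498*c^4 - 9.1132*c^3 - 13.2748*c^2 + 9.6944*c - 14.3808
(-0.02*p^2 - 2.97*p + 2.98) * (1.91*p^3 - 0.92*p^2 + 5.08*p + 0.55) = -0.0382*p^5 - 5.6543*p^4 + 8.3226*p^3 - 17.8402*p^2 + 13.5049*p + 1.639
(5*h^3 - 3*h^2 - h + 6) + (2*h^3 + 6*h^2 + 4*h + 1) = 7*h^3 + 3*h^2 + 3*h + 7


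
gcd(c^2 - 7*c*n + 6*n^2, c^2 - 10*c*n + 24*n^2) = c - 6*n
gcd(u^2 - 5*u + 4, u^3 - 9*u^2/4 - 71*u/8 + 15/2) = u - 4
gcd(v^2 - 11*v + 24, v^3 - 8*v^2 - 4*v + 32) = v - 8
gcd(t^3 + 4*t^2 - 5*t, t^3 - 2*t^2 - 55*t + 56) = t - 1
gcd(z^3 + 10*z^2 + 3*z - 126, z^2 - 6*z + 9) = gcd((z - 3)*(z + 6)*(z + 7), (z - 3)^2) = z - 3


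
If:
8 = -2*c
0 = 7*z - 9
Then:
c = -4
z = 9/7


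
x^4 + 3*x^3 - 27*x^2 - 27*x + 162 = (x - 3)^2*(x + 3)*(x + 6)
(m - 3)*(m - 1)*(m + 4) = m^3 - 13*m + 12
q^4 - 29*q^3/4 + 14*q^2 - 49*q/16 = q*(q - 7/2)^2*(q - 1/4)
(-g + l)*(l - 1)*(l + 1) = -g*l^2 + g + l^3 - l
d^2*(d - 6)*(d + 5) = d^4 - d^3 - 30*d^2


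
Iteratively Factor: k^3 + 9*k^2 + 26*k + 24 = (k + 4)*(k^2 + 5*k + 6) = (k + 3)*(k + 4)*(k + 2)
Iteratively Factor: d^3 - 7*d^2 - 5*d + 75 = (d + 3)*(d^2 - 10*d + 25) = (d - 5)*(d + 3)*(d - 5)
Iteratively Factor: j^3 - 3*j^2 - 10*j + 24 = (j + 3)*(j^2 - 6*j + 8) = (j - 4)*(j + 3)*(j - 2)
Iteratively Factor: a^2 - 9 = (a - 3)*(a + 3)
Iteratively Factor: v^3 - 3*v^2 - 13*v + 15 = (v - 5)*(v^2 + 2*v - 3) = (v - 5)*(v - 1)*(v + 3)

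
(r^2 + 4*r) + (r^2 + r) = 2*r^2 + 5*r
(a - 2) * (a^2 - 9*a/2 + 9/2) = a^3 - 13*a^2/2 + 27*a/2 - 9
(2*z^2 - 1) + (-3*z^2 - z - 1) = -z^2 - z - 2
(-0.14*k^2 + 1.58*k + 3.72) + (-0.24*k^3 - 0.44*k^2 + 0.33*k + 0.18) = -0.24*k^3 - 0.58*k^2 + 1.91*k + 3.9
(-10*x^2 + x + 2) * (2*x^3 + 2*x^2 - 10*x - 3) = -20*x^5 - 18*x^4 + 106*x^3 + 24*x^2 - 23*x - 6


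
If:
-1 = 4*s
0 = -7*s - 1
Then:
No Solution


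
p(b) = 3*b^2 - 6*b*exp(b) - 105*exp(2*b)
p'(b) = -6*b*exp(b) + 6*b - 210*exp(2*b) - 6*exp(b)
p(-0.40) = -45.09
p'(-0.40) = -99.17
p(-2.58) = 20.54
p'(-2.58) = -15.97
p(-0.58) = -29.96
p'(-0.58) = -70.72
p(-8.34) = 208.68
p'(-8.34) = -50.03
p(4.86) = -1751652.18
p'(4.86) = -3500428.72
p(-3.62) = 39.82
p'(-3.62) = -21.45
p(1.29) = -1408.82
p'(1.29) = -2813.57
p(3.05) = -47173.57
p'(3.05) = -94124.93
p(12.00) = -2781369541546.55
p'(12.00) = -5562728342068.86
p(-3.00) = 27.64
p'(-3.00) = -17.92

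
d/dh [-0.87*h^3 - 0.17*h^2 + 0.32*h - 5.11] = -2.61*h^2 - 0.34*h + 0.32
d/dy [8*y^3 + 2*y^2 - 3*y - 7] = 24*y^2 + 4*y - 3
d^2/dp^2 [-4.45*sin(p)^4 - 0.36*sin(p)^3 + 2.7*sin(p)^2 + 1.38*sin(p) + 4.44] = 71.2*sin(p)^4 + 3.24*sin(p)^3 - 64.2*sin(p)^2 - 3.54*sin(p) + 5.4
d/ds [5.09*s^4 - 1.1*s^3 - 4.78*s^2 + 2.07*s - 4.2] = 20.36*s^3 - 3.3*s^2 - 9.56*s + 2.07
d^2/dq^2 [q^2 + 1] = 2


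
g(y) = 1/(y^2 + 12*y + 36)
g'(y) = (-2*y - 12)/(y^2 + 12*y + 36)^2 = 2*(-y - 6)/(y^2 + 12*y + 36)^2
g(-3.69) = 0.19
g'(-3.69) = -0.16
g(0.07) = 0.03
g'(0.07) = -0.01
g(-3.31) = 0.14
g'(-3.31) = -0.10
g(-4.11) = 0.28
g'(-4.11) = -0.30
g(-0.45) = 0.03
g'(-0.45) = -0.01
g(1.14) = 0.02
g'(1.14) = -0.01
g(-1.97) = 0.06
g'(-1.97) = -0.03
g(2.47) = 0.01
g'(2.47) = -0.00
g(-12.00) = 0.03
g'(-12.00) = 0.01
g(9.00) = 0.00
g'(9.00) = 0.00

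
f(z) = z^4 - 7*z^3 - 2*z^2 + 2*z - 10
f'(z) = 4*z^3 - 21*z^2 - 4*z + 2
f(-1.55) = 13.93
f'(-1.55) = -57.15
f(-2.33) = 92.50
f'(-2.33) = -153.28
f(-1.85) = 35.49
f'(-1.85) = -87.80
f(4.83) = -291.51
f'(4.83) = -56.51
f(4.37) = -258.94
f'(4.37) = -82.70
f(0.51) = -10.36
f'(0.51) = -4.97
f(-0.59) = -10.32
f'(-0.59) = -3.77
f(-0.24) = -10.50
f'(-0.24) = 1.70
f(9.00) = 1304.00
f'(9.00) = 1181.00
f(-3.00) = 236.00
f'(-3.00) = -283.00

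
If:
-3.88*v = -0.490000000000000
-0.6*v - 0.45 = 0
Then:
No Solution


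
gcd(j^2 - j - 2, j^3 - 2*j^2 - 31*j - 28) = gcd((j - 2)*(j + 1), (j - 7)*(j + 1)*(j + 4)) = j + 1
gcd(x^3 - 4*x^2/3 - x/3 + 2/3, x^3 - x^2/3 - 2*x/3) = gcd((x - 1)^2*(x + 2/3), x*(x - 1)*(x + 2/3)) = x^2 - x/3 - 2/3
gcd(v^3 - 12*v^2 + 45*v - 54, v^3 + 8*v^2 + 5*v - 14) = 1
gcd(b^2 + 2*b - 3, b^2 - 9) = b + 3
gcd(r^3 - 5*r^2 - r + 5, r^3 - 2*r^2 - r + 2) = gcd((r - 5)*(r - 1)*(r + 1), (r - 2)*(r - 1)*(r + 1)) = r^2 - 1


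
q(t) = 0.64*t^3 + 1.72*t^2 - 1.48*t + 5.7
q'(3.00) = 26.12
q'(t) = 1.92*t^2 + 3.44*t - 1.48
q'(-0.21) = -2.12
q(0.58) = 5.55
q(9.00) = 598.26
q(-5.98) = -60.80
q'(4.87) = 60.81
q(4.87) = 113.21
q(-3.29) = 6.40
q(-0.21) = 6.08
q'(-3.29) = 7.98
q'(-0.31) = -2.36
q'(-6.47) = 56.64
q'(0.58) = 1.16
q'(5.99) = 88.02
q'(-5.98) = 46.61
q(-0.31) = 6.31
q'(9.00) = 185.00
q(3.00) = 34.02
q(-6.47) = -86.06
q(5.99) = 196.10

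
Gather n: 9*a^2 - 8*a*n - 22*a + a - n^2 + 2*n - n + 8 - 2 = 9*a^2 - 21*a - n^2 + n*(1 - 8*a) + 6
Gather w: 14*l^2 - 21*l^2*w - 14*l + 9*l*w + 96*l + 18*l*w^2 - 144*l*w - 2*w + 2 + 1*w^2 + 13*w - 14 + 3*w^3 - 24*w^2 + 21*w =14*l^2 + 82*l + 3*w^3 + w^2*(18*l - 23) + w*(-21*l^2 - 135*l + 32) - 12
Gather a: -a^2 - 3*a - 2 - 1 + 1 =-a^2 - 3*a - 2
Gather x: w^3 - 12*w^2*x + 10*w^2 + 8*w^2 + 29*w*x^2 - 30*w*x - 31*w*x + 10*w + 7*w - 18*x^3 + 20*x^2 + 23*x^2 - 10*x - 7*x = w^3 + 18*w^2 + 17*w - 18*x^3 + x^2*(29*w + 43) + x*(-12*w^2 - 61*w - 17)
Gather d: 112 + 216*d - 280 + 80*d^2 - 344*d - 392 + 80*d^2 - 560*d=160*d^2 - 688*d - 560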